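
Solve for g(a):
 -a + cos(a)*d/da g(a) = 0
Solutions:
 g(a) = C1 + Integral(a/cos(a), a)


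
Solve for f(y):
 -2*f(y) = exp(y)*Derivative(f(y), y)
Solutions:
 f(y) = C1*exp(2*exp(-y))


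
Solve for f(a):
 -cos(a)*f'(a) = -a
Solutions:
 f(a) = C1 + Integral(a/cos(a), a)


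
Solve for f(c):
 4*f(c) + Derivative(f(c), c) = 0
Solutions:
 f(c) = C1*exp(-4*c)


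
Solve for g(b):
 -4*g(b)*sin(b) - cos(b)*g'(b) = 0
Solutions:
 g(b) = C1*cos(b)^4


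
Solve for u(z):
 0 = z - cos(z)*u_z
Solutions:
 u(z) = C1 + Integral(z/cos(z), z)


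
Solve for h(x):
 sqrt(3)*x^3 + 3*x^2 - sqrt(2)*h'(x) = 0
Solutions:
 h(x) = C1 + sqrt(6)*x^4/8 + sqrt(2)*x^3/2


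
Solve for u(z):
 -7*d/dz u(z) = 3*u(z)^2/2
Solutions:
 u(z) = 14/(C1 + 3*z)


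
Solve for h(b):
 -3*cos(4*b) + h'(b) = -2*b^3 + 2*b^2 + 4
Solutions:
 h(b) = C1 - b^4/2 + 2*b^3/3 + 4*b + 3*sin(4*b)/4


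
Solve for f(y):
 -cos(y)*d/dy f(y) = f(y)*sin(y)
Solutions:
 f(y) = C1*cos(y)


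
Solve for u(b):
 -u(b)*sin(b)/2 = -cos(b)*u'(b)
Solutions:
 u(b) = C1/sqrt(cos(b))


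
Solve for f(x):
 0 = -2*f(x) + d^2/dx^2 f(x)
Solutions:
 f(x) = C1*exp(-sqrt(2)*x) + C2*exp(sqrt(2)*x)


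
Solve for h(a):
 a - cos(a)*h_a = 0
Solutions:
 h(a) = C1 + Integral(a/cos(a), a)


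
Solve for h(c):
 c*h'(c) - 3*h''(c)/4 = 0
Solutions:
 h(c) = C1 + C2*erfi(sqrt(6)*c/3)


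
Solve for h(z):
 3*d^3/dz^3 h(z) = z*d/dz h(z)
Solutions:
 h(z) = C1 + Integral(C2*airyai(3^(2/3)*z/3) + C3*airybi(3^(2/3)*z/3), z)


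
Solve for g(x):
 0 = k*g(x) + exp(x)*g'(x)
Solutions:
 g(x) = C1*exp(k*exp(-x))


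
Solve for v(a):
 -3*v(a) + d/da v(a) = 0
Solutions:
 v(a) = C1*exp(3*a)


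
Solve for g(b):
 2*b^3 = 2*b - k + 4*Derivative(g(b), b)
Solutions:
 g(b) = C1 + b^4/8 - b^2/4 + b*k/4


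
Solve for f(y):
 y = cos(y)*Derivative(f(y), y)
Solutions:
 f(y) = C1 + Integral(y/cos(y), y)


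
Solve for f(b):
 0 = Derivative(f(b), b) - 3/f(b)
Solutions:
 f(b) = -sqrt(C1 + 6*b)
 f(b) = sqrt(C1 + 6*b)


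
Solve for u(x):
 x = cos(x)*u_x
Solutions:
 u(x) = C1 + Integral(x/cos(x), x)


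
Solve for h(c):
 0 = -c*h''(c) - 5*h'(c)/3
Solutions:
 h(c) = C1 + C2/c^(2/3)


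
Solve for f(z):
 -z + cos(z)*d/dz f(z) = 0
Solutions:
 f(z) = C1 + Integral(z/cos(z), z)


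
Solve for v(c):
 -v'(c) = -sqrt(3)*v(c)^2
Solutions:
 v(c) = -1/(C1 + sqrt(3)*c)


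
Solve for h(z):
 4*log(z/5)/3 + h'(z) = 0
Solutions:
 h(z) = C1 - 4*z*log(z)/3 + 4*z/3 + 4*z*log(5)/3


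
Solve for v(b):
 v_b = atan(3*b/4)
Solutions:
 v(b) = C1 + b*atan(3*b/4) - 2*log(9*b^2 + 16)/3


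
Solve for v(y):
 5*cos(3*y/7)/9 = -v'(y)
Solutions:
 v(y) = C1 - 35*sin(3*y/7)/27


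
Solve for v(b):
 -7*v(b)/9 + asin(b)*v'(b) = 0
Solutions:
 v(b) = C1*exp(7*Integral(1/asin(b), b)/9)


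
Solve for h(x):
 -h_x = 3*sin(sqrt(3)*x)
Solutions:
 h(x) = C1 + sqrt(3)*cos(sqrt(3)*x)


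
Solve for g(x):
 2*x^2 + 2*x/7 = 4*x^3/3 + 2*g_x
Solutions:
 g(x) = C1 - x^4/6 + x^3/3 + x^2/14


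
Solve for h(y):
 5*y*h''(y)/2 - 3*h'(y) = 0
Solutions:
 h(y) = C1 + C2*y^(11/5)


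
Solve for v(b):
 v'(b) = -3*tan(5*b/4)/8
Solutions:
 v(b) = C1 + 3*log(cos(5*b/4))/10


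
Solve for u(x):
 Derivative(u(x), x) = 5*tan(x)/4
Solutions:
 u(x) = C1 - 5*log(cos(x))/4


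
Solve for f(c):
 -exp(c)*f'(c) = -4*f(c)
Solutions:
 f(c) = C1*exp(-4*exp(-c))


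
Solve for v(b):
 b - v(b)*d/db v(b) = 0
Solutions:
 v(b) = -sqrt(C1 + b^2)
 v(b) = sqrt(C1 + b^2)


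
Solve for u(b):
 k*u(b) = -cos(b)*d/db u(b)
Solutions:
 u(b) = C1*exp(k*(log(sin(b) - 1) - log(sin(b) + 1))/2)


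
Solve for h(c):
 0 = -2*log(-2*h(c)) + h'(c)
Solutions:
 -Integral(1/(log(-_y) + log(2)), (_y, h(c)))/2 = C1 - c


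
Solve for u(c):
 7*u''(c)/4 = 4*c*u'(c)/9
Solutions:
 u(c) = C1 + C2*erfi(2*sqrt(14)*c/21)


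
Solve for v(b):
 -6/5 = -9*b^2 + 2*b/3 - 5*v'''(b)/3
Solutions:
 v(b) = C1 + C2*b + C3*b^2 - 9*b^5/100 + b^4/60 + 3*b^3/25


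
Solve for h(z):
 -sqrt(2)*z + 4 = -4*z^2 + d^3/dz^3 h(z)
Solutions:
 h(z) = C1 + C2*z + C3*z^2 + z^5/15 - sqrt(2)*z^4/24 + 2*z^3/3


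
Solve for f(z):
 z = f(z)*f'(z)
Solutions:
 f(z) = -sqrt(C1 + z^2)
 f(z) = sqrt(C1 + z^2)


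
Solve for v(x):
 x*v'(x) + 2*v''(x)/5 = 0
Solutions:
 v(x) = C1 + C2*erf(sqrt(5)*x/2)


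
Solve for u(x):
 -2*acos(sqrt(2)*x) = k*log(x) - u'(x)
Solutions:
 u(x) = C1 + k*x*(log(x) - 1) + 2*x*acos(sqrt(2)*x) - sqrt(2)*sqrt(1 - 2*x^2)


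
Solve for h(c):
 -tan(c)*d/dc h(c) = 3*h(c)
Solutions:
 h(c) = C1/sin(c)^3


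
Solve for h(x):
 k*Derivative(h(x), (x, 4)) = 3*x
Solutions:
 h(x) = C1 + C2*x + C3*x^2 + C4*x^3 + x^5/(40*k)


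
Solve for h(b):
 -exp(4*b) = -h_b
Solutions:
 h(b) = C1 + exp(4*b)/4


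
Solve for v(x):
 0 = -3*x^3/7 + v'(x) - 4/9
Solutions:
 v(x) = C1 + 3*x^4/28 + 4*x/9


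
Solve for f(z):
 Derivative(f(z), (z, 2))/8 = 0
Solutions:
 f(z) = C1 + C2*z


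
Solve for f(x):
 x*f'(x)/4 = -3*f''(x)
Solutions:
 f(x) = C1 + C2*erf(sqrt(6)*x/12)


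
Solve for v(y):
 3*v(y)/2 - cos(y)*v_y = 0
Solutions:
 v(y) = C1*(sin(y) + 1)^(3/4)/(sin(y) - 1)^(3/4)


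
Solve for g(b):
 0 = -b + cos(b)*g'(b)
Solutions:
 g(b) = C1 + Integral(b/cos(b), b)


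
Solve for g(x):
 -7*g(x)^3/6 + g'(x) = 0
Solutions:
 g(x) = -sqrt(3)*sqrt(-1/(C1 + 7*x))
 g(x) = sqrt(3)*sqrt(-1/(C1 + 7*x))


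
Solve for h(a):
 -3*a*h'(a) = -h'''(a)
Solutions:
 h(a) = C1 + Integral(C2*airyai(3^(1/3)*a) + C3*airybi(3^(1/3)*a), a)


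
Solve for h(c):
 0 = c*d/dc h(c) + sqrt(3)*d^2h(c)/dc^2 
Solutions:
 h(c) = C1 + C2*erf(sqrt(2)*3^(3/4)*c/6)


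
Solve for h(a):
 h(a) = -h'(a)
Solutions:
 h(a) = C1*exp(-a)


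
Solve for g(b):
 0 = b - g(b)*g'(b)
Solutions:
 g(b) = -sqrt(C1 + b^2)
 g(b) = sqrt(C1 + b^2)


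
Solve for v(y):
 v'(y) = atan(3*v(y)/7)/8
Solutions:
 Integral(1/atan(3*_y/7), (_y, v(y))) = C1 + y/8


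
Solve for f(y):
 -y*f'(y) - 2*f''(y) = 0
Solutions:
 f(y) = C1 + C2*erf(y/2)


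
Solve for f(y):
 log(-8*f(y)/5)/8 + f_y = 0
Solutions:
 8*Integral(1/(log(-_y) - log(5) + 3*log(2)), (_y, f(y))) = C1 - y


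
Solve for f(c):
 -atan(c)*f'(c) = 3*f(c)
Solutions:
 f(c) = C1*exp(-3*Integral(1/atan(c), c))


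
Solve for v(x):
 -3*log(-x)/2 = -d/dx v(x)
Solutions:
 v(x) = C1 + 3*x*log(-x)/2 - 3*x/2


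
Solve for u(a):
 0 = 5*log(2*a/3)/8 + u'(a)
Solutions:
 u(a) = C1 - 5*a*log(a)/8 - 5*a*log(2)/8 + 5*a/8 + 5*a*log(3)/8


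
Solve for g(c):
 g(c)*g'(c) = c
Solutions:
 g(c) = -sqrt(C1 + c^2)
 g(c) = sqrt(C1 + c^2)


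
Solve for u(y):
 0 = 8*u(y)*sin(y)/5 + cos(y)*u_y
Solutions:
 u(y) = C1*cos(y)^(8/5)


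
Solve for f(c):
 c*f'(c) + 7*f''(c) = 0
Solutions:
 f(c) = C1 + C2*erf(sqrt(14)*c/14)


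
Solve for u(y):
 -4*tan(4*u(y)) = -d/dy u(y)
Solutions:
 u(y) = -asin(C1*exp(16*y))/4 + pi/4
 u(y) = asin(C1*exp(16*y))/4


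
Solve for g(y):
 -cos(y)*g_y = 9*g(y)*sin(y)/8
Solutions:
 g(y) = C1*cos(y)^(9/8)


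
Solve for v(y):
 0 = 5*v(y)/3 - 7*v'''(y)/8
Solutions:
 v(y) = C3*exp(2*21^(2/3)*5^(1/3)*y/21) + (C1*sin(3^(1/6)*5^(1/3)*7^(2/3)*y/7) + C2*cos(3^(1/6)*5^(1/3)*7^(2/3)*y/7))*exp(-21^(2/3)*5^(1/3)*y/21)


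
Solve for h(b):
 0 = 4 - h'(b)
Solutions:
 h(b) = C1 + 4*b


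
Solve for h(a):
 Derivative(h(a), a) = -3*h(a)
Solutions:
 h(a) = C1*exp(-3*a)


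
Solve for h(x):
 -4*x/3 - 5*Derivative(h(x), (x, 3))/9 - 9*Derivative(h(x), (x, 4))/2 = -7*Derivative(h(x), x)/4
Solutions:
 h(x) = C1 + C2*exp(-x*(200*2^(2/3)/(729*sqrt(234197481) + 11156261)^(1/3) + 40 + 2^(1/3)*(729*sqrt(234197481) + 11156261)^(1/3))/972)*sin(2^(1/3)*sqrt(3)*x*(-(729*sqrt(234197481) + 11156261)^(1/3) + 200*2^(1/3)/(729*sqrt(234197481) + 11156261)^(1/3))/972) + C3*exp(-x*(200*2^(2/3)/(729*sqrt(234197481) + 11156261)^(1/3) + 40 + 2^(1/3)*(729*sqrt(234197481) + 11156261)^(1/3))/972)*cos(2^(1/3)*sqrt(3)*x*(-(729*sqrt(234197481) + 11156261)^(1/3) + 200*2^(1/3)/(729*sqrt(234197481) + 11156261)^(1/3))/972) + C4*exp(x*(-20 + 200*2^(2/3)/(729*sqrt(234197481) + 11156261)^(1/3) + 2^(1/3)*(729*sqrt(234197481) + 11156261)^(1/3))/486) + 8*x^2/21


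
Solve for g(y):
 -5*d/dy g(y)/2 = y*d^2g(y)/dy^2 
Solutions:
 g(y) = C1 + C2/y^(3/2)


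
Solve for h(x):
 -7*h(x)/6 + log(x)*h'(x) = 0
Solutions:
 h(x) = C1*exp(7*li(x)/6)


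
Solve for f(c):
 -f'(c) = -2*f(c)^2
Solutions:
 f(c) = -1/(C1 + 2*c)


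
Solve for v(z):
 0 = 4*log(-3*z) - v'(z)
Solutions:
 v(z) = C1 + 4*z*log(-z) + 4*z*(-1 + log(3))


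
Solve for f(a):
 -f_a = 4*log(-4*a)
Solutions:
 f(a) = C1 - 4*a*log(-a) + 4*a*(1 - 2*log(2))


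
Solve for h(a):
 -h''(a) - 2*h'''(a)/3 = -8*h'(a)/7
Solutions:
 h(a) = C1 + C2*exp(a*(-21 + sqrt(1785))/28) + C3*exp(-a*(21 + sqrt(1785))/28)


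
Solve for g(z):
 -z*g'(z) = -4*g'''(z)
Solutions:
 g(z) = C1 + Integral(C2*airyai(2^(1/3)*z/2) + C3*airybi(2^(1/3)*z/2), z)


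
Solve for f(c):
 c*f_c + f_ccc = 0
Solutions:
 f(c) = C1 + Integral(C2*airyai(-c) + C3*airybi(-c), c)


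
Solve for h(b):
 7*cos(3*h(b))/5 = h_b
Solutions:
 -7*b/5 - log(sin(3*h(b)) - 1)/6 + log(sin(3*h(b)) + 1)/6 = C1


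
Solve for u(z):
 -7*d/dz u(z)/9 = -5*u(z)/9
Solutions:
 u(z) = C1*exp(5*z/7)


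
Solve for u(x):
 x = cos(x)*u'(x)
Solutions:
 u(x) = C1 + Integral(x/cos(x), x)


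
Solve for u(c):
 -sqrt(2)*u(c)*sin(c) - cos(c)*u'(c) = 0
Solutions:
 u(c) = C1*cos(c)^(sqrt(2))


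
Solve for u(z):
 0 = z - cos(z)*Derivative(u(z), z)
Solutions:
 u(z) = C1 + Integral(z/cos(z), z)


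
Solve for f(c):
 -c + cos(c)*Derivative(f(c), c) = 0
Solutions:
 f(c) = C1 + Integral(c/cos(c), c)


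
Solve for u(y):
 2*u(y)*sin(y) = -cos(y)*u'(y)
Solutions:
 u(y) = C1*cos(y)^2


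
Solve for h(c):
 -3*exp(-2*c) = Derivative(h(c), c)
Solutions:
 h(c) = C1 + 3*exp(-2*c)/2


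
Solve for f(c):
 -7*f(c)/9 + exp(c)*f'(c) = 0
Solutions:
 f(c) = C1*exp(-7*exp(-c)/9)


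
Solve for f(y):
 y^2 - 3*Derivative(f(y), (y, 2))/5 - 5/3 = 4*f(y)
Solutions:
 f(y) = C1*sin(2*sqrt(15)*y/3) + C2*cos(2*sqrt(15)*y/3) + y^2/4 - 59/120


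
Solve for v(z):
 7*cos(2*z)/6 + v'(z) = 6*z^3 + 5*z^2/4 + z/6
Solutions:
 v(z) = C1 + 3*z^4/2 + 5*z^3/12 + z^2/12 - 7*sin(2*z)/12


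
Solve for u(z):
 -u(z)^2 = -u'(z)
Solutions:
 u(z) = -1/(C1 + z)


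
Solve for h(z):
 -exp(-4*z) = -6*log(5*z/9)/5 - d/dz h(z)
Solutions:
 h(z) = C1 - 6*z*log(z)/5 + 6*z*(-log(5) + 1 + 2*log(3))/5 - exp(-4*z)/4


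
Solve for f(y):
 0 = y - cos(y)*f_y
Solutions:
 f(y) = C1 + Integral(y/cos(y), y)


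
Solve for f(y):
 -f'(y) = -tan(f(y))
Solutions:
 f(y) = pi - asin(C1*exp(y))
 f(y) = asin(C1*exp(y))


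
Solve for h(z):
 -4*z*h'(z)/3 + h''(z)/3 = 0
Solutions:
 h(z) = C1 + C2*erfi(sqrt(2)*z)


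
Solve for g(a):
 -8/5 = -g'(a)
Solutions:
 g(a) = C1 + 8*a/5


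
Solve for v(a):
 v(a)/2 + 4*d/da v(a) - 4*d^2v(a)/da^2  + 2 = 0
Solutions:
 v(a) = C1*exp(a*(2 - sqrt(6))/4) + C2*exp(a*(2 + sqrt(6))/4) - 4


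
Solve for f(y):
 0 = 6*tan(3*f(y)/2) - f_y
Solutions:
 f(y) = -2*asin(C1*exp(9*y))/3 + 2*pi/3
 f(y) = 2*asin(C1*exp(9*y))/3


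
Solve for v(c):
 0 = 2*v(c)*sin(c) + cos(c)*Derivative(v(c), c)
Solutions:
 v(c) = C1*cos(c)^2


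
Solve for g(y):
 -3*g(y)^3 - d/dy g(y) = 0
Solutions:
 g(y) = -sqrt(2)*sqrt(-1/(C1 - 3*y))/2
 g(y) = sqrt(2)*sqrt(-1/(C1 - 3*y))/2


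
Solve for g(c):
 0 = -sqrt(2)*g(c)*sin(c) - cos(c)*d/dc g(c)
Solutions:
 g(c) = C1*cos(c)^(sqrt(2))


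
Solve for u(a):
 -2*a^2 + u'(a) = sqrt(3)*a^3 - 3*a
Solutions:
 u(a) = C1 + sqrt(3)*a^4/4 + 2*a^3/3 - 3*a^2/2


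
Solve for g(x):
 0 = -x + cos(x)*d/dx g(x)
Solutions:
 g(x) = C1 + Integral(x/cos(x), x)


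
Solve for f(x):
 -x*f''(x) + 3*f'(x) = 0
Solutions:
 f(x) = C1 + C2*x^4


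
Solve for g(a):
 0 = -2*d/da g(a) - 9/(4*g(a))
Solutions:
 g(a) = -sqrt(C1 - 9*a)/2
 g(a) = sqrt(C1 - 9*a)/2


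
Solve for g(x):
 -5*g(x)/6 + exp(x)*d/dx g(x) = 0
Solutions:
 g(x) = C1*exp(-5*exp(-x)/6)


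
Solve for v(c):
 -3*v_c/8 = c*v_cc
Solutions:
 v(c) = C1 + C2*c^(5/8)


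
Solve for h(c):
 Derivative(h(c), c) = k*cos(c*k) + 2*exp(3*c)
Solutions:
 h(c) = C1 + 2*exp(3*c)/3 + sin(c*k)


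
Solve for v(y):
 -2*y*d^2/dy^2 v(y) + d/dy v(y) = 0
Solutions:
 v(y) = C1 + C2*y^(3/2)


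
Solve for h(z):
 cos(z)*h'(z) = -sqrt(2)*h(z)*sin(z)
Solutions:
 h(z) = C1*cos(z)^(sqrt(2))


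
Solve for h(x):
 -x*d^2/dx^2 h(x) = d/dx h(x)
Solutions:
 h(x) = C1 + C2*log(x)


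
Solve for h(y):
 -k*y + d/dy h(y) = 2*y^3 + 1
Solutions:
 h(y) = C1 + k*y^2/2 + y^4/2 + y


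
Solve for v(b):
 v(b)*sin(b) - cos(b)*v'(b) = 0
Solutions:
 v(b) = C1/cos(b)


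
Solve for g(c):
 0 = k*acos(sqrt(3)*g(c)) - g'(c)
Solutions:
 Integral(1/acos(sqrt(3)*_y), (_y, g(c))) = C1 + c*k


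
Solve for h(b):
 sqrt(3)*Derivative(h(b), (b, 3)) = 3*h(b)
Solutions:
 h(b) = C3*exp(3^(1/6)*b) + (C1*sin(3^(2/3)*b/2) + C2*cos(3^(2/3)*b/2))*exp(-3^(1/6)*b/2)


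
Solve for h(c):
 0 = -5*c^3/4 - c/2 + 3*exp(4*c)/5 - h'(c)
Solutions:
 h(c) = C1 - 5*c^4/16 - c^2/4 + 3*exp(4*c)/20


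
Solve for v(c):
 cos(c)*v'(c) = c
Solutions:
 v(c) = C1 + Integral(c/cos(c), c)


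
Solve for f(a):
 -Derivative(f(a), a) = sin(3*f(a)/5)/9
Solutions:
 a/9 + 5*log(cos(3*f(a)/5) - 1)/6 - 5*log(cos(3*f(a)/5) + 1)/6 = C1


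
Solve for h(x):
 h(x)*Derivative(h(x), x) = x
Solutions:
 h(x) = -sqrt(C1 + x^2)
 h(x) = sqrt(C1 + x^2)


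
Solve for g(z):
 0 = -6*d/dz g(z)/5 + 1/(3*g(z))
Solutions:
 g(z) = -sqrt(C1 + 5*z)/3
 g(z) = sqrt(C1 + 5*z)/3


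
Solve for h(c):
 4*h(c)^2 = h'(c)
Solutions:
 h(c) = -1/(C1 + 4*c)


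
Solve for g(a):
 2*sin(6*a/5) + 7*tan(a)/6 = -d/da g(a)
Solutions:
 g(a) = C1 + 7*log(cos(a))/6 + 5*cos(6*a/5)/3


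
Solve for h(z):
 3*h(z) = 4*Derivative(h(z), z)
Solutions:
 h(z) = C1*exp(3*z/4)


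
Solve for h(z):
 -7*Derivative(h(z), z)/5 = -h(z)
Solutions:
 h(z) = C1*exp(5*z/7)


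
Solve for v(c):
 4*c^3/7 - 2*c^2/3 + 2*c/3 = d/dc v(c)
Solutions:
 v(c) = C1 + c^4/7 - 2*c^3/9 + c^2/3


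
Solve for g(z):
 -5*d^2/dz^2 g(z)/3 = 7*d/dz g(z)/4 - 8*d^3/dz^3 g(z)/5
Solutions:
 g(z) = C1 + C2*exp(z*(25 - sqrt(3145))/48) + C3*exp(z*(25 + sqrt(3145))/48)


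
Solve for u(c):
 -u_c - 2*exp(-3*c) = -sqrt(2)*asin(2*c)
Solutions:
 u(c) = C1 + sqrt(2)*c*asin(2*c) + sqrt(2)*sqrt(1 - 4*c^2)/2 + 2*exp(-3*c)/3


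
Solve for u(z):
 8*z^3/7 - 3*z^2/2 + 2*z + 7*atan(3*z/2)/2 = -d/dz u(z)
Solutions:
 u(z) = C1 - 2*z^4/7 + z^3/2 - z^2 - 7*z*atan(3*z/2)/2 + 7*log(9*z^2 + 4)/6


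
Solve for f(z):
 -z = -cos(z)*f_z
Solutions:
 f(z) = C1 + Integral(z/cos(z), z)


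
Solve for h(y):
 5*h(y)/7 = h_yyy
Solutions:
 h(y) = C3*exp(5^(1/3)*7^(2/3)*y/7) + (C1*sin(sqrt(3)*5^(1/3)*7^(2/3)*y/14) + C2*cos(sqrt(3)*5^(1/3)*7^(2/3)*y/14))*exp(-5^(1/3)*7^(2/3)*y/14)


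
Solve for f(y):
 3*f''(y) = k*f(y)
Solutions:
 f(y) = C1*exp(-sqrt(3)*sqrt(k)*y/3) + C2*exp(sqrt(3)*sqrt(k)*y/3)


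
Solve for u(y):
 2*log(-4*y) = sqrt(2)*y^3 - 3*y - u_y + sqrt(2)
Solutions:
 u(y) = C1 + sqrt(2)*y^4/4 - 3*y^2/2 - 2*y*log(-y) + y*(-4*log(2) + sqrt(2) + 2)


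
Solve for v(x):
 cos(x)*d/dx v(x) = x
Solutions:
 v(x) = C1 + Integral(x/cos(x), x)


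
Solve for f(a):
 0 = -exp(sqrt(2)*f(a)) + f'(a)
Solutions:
 f(a) = sqrt(2)*(2*log(-1/(C1 + a)) - log(2))/4


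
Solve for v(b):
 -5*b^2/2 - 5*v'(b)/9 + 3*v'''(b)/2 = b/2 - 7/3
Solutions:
 v(b) = C1 + C2*exp(-sqrt(30)*b/9) + C3*exp(sqrt(30)*b/9) - 3*b^3/2 - 9*b^2/20 - 201*b/10


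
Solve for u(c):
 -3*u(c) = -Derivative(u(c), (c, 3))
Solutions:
 u(c) = C3*exp(3^(1/3)*c) + (C1*sin(3^(5/6)*c/2) + C2*cos(3^(5/6)*c/2))*exp(-3^(1/3)*c/2)


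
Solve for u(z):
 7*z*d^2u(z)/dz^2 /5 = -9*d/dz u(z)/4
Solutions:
 u(z) = C1 + C2/z^(17/28)


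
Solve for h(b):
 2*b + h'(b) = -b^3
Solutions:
 h(b) = C1 - b^4/4 - b^2


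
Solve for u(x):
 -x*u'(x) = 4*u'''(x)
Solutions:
 u(x) = C1 + Integral(C2*airyai(-2^(1/3)*x/2) + C3*airybi(-2^(1/3)*x/2), x)


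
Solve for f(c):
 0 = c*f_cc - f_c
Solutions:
 f(c) = C1 + C2*c^2


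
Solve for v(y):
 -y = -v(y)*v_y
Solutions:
 v(y) = -sqrt(C1 + y^2)
 v(y) = sqrt(C1 + y^2)


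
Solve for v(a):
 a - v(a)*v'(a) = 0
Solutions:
 v(a) = -sqrt(C1 + a^2)
 v(a) = sqrt(C1 + a^2)


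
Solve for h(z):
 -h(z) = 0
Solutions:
 h(z) = 0


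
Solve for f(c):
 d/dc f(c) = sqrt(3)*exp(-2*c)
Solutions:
 f(c) = C1 - sqrt(3)*exp(-2*c)/2


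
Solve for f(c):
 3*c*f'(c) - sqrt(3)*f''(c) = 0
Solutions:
 f(c) = C1 + C2*erfi(sqrt(2)*3^(1/4)*c/2)


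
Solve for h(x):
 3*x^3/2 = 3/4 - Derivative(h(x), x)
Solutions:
 h(x) = C1 - 3*x^4/8 + 3*x/4


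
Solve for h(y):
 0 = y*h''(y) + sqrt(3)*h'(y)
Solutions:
 h(y) = C1 + C2*y^(1 - sqrt(3))


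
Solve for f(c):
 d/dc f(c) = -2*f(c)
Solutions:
 f(c) = C1*exp(-2*c)


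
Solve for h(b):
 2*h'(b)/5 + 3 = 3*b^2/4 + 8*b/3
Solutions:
 h(b) = C1 + 5*b^3/8 + 10*b^2/3 - 15*b/2


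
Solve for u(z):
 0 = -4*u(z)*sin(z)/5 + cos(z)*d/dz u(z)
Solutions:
 u(z) = C1/cos(z)^(4/5)


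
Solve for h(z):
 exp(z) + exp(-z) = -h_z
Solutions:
 h(z) = C1 - 2*sinh(z)


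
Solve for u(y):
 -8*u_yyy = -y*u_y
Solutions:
 u(y) = C1 + Integral(C2*airyai(y/2) + C3*airybi(y/2), y)


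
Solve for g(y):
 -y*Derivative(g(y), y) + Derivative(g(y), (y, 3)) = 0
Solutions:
 g(y) = C1 + Integral(C2*airyai(y) + C3*airybi(y), y)


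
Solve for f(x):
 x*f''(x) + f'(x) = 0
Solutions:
 f(x) = C1 + C2*log(x)


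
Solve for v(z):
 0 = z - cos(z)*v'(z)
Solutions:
 v(z) = C1 + Integral(z/cos(z), z)


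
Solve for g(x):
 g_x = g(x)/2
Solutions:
 g(x) = C1*exp(x/2)


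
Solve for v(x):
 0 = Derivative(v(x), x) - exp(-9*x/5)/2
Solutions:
 v(x) = C1 - 5*exp(-9*x/5)/18


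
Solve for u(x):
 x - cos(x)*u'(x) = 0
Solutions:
 u(x) = C1 + Integral(x/cos(x), x)


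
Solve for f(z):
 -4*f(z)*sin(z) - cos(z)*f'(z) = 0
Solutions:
 f(z) = C1*cos(z)^4


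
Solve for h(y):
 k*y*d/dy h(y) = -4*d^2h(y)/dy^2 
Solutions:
 h(y) = Piecewise((-sqrt(2)*sqrt(pi)*C1*erf(sqrt(2)*sqrt(k)*y/4)/sqrt(k) - C2, (k > 0) | (k < 0)), (-C1*y - C2, True))


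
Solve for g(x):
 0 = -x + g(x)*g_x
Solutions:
 g(x) = -sqrt(C1 + x^2)
 g(x) = sqrt(C1 + x^2)


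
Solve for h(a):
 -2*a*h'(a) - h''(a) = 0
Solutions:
 h(a) = C1 + C2*erf(a)


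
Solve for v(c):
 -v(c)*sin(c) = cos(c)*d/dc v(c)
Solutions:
 v(c) = C1*cos(c)


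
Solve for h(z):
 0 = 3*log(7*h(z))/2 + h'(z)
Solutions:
 2*Integral(1/(log(_y) + log(7)), (_y, h(z)))/3 = C1 - z


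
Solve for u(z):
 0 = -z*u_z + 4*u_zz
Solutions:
 u(z) = C1 + C2*erfi(sqrt(2)*z/4)


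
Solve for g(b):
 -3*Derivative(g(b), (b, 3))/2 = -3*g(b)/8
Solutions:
 g(b) = C3*exp(2^(1/3)*b/2) + (C1*sin(2^(1/3)*sqrt(3)*b/4) + C2*cos(2^(1/3)*sqrt(3)*b/4))*exp(-2^(1/3)*b/4)


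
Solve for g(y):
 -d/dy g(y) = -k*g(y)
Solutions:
 g(y) = C1*exp(k*y)


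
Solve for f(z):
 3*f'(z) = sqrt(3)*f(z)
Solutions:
 f(z) = C1*exp(sqrt(3)*z/3)


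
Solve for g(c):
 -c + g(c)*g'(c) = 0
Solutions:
 g(c) = -sqrt(C1 + c^2)
 g(c) = sqrt(C1 + c^2)


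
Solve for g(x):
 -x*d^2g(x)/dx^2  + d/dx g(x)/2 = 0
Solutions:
 g(x) = C1 + C2*x^(3/2)


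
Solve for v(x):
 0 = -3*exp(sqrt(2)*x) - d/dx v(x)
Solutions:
 v(x) = C1 - 3*sqrt(2)*exp(sqrt(2)*x)/2


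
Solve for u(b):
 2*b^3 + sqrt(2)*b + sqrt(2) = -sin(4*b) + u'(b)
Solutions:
 u(b) = C1 + b^4/2 + sqrt(2)*b^2/2 + sqrt(2)*b - cos(4*b)/4


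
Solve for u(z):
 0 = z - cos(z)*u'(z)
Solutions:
 u(z) = C1 + Integral(z/cos(z), z)


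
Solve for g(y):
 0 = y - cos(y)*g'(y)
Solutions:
 g(y) = C1 + Integral(y/cos(y), y)


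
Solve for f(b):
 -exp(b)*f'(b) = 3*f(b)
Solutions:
 f(b) = C1*exp(3*exp(-b))


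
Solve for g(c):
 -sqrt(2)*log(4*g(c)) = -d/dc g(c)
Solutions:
 -sqrt(2)*Integral(1/(log(_y) + 2*log(2)), (_y, g(c)))/2 = C1 - c


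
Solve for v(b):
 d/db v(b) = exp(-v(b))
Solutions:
 v(b) = log(C1 + b)


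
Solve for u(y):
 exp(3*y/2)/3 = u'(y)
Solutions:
 u(y) = C1 + 2*exp(3*y/2)/9


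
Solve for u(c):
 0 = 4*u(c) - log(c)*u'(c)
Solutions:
 u(c) = C1*exp(4*li(c))


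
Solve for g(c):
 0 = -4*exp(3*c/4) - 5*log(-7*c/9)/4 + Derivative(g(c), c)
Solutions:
 g(c) = C1 + 5*c*log(-c)/4 + 5*c*(-2*log(3) - 1 + log(7))/4 + 16*exp(3*c/4)/3


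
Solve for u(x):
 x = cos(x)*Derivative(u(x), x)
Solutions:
 u(x) = C1 + Integral(x/cos(x), x)


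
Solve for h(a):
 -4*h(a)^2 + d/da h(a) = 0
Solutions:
 h(a) = -1/(C1 + 4*a)


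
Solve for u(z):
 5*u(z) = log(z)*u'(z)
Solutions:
 u(z) = C1*exp(5*li(z))


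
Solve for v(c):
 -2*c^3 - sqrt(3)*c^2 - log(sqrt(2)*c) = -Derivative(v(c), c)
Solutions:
 v(c) = C1 + c^4/2 + sqrt(3)*c^3/3 + c*log(c) - c + c*log(2)/2


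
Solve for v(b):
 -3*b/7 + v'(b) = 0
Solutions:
 v(b) = C1 + 3*b^2/14


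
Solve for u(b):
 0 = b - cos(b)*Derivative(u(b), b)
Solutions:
 u(b) = C1 + Integral(b/cos(b), b)


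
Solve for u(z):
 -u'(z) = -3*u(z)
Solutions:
 u(z) = C1*exp(3*z)


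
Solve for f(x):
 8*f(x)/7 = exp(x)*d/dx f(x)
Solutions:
 f(x) = C1*exp(-8*exp(-x)/7)


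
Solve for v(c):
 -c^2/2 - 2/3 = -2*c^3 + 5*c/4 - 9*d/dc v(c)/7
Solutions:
 v(c) = C1 - 7*c^4/18 + 7*c^3/54 + 35*c^2/72 + 14*c/27


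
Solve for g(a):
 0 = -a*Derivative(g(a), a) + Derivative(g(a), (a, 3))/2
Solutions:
 g(a) = C1 + Integral(C2*airyai(2^(1/3)*a) + C3*airybi(2^(1/3)*a), a)


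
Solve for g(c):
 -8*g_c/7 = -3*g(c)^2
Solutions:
 g(c) = -8/(C1 + 21*c)


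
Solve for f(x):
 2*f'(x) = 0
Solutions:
 f(x) = C1


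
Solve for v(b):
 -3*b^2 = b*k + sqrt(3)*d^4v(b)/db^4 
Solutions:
 v(b) = C1 + C2*b + C3*b^2 + C4*b^3 - sqrt(3)*b^6/360 - sqrt(3)*b^5*k/360


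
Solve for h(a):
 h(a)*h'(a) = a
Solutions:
 h(a) = -sqrt(C1 + a^2)
 h(a) = sqrt(C1 + a^2)


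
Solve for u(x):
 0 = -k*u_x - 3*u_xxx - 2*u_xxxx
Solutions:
 u(x) = C1 + C2*exp(-x*((2*k + sqrt((2*k + 1)^2 - 1) + 1)^(1/3) + 1 + (2*k + sqrt((2*k + 1)^2 - 1) + 1)^(-1/3))/2) + C3*exp(x*((2*k + sqrt((2*k + 1)^2 - 1) + 1)^(1/3)/4 - sqrt(3)*I*(2*k + sqrt((2*k + 1)^2 - 1) + 1)^(1/3)/4 - 1/2 - 1/((-1 + sqrt(3)*I)*(2*k + sqrt((2*k + 1)^2 - 1) + 1)^(1/3)))) + C4*exp(x*((2*k + sqrt((2*k + 1)^2 - 1) + 1)^(1/3)/4 + sqrt(3)*I*(2*k + sqrt((2*k + 1)^2 - 1) + 1)^(1/3)/4 - 1/2 + 1/((1 + sqrt(3)*I)*(2*k + sqrt((2*k + 1)^2 - 1) + 1)^(1/3))))


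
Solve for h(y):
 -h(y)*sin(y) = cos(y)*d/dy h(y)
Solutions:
 h(y) = C1*cos(y)


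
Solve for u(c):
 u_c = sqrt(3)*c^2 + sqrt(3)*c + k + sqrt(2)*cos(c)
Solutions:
 u(c) = C1 + sqrt(3)*c^3/3 + sqrt(3)*c^2/2 + c*k + sqrt(2)*sin(c)


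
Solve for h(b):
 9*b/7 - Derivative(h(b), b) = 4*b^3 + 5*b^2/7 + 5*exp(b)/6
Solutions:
 h(b) = C1 - b^4 - 5*b^3/21 + 9*b^2/14 - 5*exp(b)/6


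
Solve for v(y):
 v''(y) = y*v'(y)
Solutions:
 v(y) = C1 + C2*erfi(sqrt(2)*y/2)


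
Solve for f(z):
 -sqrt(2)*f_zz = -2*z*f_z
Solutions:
 f(z) = C1 + C2*erfi(2^(3/4)*z/2)


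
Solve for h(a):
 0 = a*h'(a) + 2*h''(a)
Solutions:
 h(a) = C1 + C2*erf(a/2)


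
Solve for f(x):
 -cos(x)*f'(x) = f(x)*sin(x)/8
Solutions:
 f(x) = C1*cos(x)^(1/8)


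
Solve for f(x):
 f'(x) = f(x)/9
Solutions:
 f(x) = C1*exp(x/9)


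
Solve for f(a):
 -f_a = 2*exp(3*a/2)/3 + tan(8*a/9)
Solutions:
 f(a) = C1 - 4*exp(3*a/2)/9 + 9*log(cos(8*a/9))/8


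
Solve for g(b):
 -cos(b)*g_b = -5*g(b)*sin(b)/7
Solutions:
 g(b) = C1/cos(b)^(5/7)


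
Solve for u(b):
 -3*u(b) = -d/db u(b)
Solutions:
 u(b) = C1*exp(3*b)


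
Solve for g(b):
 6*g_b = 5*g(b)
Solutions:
 g(b) = C1*exp(5*b/6)


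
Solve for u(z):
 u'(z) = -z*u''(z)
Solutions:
 u(z) = C1 + C2*log(z)


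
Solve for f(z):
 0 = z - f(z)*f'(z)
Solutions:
 f(z) = -sqrt(C1 + z^2)
 f(z) = sqrt(C1 + z^2)


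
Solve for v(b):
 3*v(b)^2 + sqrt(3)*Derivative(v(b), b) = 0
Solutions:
 v(b) = 1/(C1 + sqrt(3)*b)


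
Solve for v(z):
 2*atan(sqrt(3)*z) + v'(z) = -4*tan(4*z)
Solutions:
 v(z) = C1 - 2*z*atan(sqrt(3)*z) + sqrt(3)*log(3*z^2 + 1)/3 + log(cos(4*z))


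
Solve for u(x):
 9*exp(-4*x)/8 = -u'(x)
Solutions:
 u(x) = C1 + 9*exp(-4*x)/32


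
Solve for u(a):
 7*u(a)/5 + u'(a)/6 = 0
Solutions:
 u(a) = C1*exp(-42*a/5)


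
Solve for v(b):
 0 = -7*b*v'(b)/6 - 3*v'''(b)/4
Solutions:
 v(b) = C1 + Integral(C2*airyai(-42^(1/3)*b/3) + C3*airybi(-42^(1/3)*b/3), b)


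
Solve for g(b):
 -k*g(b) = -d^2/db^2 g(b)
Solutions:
 g(b) = C1*exp(-b*sqrt(k)) + C2*exp(b*sqrt(k))


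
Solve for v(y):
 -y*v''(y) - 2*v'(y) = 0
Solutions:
 v(y) = C1 + C2/y


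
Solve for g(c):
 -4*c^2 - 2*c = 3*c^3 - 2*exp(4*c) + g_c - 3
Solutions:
 g(c) = C1 - 3*c^4/4 - 4*c^3/3 - c^2 + 3*c + exp(4*c)/2


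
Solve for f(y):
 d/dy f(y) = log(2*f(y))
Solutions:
 -Integral(1/(log(_y) + log(2)), (_y, f(y))) = C1 - y


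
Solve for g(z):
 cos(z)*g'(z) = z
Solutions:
 g(z) = C1 + Integral(z/cos(z), z)


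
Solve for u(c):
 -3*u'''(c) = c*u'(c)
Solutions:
 u(c) = C1 + Integral(C2*airyai(-3^(2/3)*c/3) + C3*airybi(-3^(2/3)*c/3), c)


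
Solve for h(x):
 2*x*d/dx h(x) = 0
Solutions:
 h(x) = C1


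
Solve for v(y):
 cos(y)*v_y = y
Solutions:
 v(y) = C1 + Integral(y/cos(y), y)


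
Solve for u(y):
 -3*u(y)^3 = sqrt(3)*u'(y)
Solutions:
 u(y) = -sqrt(2)*sqrt(-1/(C1 - sqrt(3)*y))/2
 u(y) = sqrt(2)*sqrt(-1/(C1 - sqrt(3)*y))/2


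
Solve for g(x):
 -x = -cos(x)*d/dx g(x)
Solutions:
 g(x) = C1 + Integral(x/cos(x), x)


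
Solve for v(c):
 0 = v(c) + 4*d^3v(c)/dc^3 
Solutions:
 v(c) = C3*exp(-2^(1/3)*c/2) + (C1*sin(2^(1/3)*sqrt(3)*c/4) + C2*cos(2^(1/3)*sqrt(3)*c/4))*exp(2^(1/3)*c/4)


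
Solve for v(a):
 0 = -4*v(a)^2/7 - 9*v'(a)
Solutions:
 v(a) = 63/(C1 + 4*a)


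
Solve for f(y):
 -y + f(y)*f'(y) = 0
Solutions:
 f(y) = -sqrt(C1 + y^2)
 f(y) = sqrt(C1 + y^2)


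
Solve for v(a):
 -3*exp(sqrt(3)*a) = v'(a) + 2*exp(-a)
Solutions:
 v(a) = C1 - sqrt(3)*exp(sqrt(3)*a) + 2*exp(-a)


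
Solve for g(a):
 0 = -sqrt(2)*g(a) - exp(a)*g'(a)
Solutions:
 g(a) = C1*exp(sqrt(2)*exp(-a))


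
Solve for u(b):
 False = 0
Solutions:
 u(b) = C1 - 3*b*asin(b/3)/5 + zoo*b - 3*sqrt(9 - b^2)/5


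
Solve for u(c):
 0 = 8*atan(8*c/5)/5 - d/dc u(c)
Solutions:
 u(c) = C1 + 8*c*atan(8*c/5)/5 - log(64*c^2 + 25)/2


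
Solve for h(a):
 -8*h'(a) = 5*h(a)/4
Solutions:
 h(a) = C1*exp(-5*a/32)


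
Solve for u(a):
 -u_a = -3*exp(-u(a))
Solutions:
 u(a) = log(C1 + 3*a)


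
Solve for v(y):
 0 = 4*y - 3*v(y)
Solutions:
 v(y) = 4*y/3


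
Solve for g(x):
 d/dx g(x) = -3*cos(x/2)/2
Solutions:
 g(x) = C1 - 3*sin(x/2)


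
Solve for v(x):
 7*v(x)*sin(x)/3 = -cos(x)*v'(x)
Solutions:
 v(x) = C1*cos(x)^(7/3)


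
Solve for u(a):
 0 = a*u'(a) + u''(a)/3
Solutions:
 u(a) = C1 + C2*erf(sqrt(6)*a/2)


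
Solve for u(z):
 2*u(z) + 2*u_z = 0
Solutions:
 u(z) = C1*exp(-z)


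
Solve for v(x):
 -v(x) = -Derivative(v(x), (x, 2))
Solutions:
 v(x) = C1*exp(-x) + C2*exp(x)


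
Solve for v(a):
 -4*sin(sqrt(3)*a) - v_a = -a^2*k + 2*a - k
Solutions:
 v(a) = C1 + a^3*k/3 - a^2 + a*k + 4*sqrt(3)*cos(sqrt(3)*a)/3


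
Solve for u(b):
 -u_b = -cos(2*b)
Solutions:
 u(b) = C1 + sin(2*b)/2


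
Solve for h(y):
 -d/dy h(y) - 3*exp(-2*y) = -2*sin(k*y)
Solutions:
 h(y) = C1 + 3*exp(-2*y)/2 - 2*cos(k*y)/k


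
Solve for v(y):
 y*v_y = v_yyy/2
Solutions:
 v(y) = C1 + Integral(C2*airyai(2^(1/3)*y) + C3*airybi(2^(1/3)*y), y)


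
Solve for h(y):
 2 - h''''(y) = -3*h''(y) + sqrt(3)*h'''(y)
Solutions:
 h(y) = C1 + C2*y + C3*exp(y*(-sqrt(3) + sqrt(15))/2) + C4*exp(-y*(sqrt(3) + sqrt(15))/2) - y^2/3


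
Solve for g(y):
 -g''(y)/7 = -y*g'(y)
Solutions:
 g(y) = C1 + C2*erfi(sqrt(14)*y/2)


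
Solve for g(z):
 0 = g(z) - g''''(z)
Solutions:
 g(z) = C1*exp(-z) + C2*exp(z) + C3*sin(z) + C4*cos(z)


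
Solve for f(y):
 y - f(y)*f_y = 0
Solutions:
 f(y) = -sqrt(C1 + y^2)
 f(y) = sqrt(C1 + y^2)


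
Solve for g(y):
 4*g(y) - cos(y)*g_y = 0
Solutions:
 g(y) = C1*(sin(y)^2 + 2*sin(y) + 1)/(sin(y)^2 - 2*sin(y) + 1)


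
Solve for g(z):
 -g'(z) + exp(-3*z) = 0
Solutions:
 g(z) = C1 - exp(-3*z)/3


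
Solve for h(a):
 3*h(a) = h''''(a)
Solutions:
 h(a) = C1*exp(-3^(1/4)*a) + C2*exp(3^(1/4)*a) + C3*sin(3^(1/4)*a) + C4*cos(3^(1/4)*a)


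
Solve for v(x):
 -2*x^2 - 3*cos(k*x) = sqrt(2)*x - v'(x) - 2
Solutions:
 v(x) = C1 + 2*x^3/3 + sqrt(2)*x^2/2 - 2*x + 3*sin(k*x)/k


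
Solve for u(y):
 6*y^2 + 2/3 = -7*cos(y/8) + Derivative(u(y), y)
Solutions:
 u(y) = C1 + 2*y^3 + 2*y/3 + 56*sin(y/8)


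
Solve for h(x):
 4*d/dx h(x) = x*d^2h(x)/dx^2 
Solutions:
 h(x) = C1 + C2*x^5


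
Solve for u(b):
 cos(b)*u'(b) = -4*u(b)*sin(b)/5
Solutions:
 u(b) = C1*cos(b)^(4/5)


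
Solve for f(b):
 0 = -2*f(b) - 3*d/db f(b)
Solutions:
 f(b) = C1*exp(-2*b/3)


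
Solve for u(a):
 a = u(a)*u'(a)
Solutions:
 u(a) = -sqrt(C1 + a^2)
 u(a) = sqrt(C1 + a^2)


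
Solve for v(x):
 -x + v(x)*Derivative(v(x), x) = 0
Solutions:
 v(x) = -sqrt(C1 + x^2)
 v(x) = sqrt(C1 + x^2)


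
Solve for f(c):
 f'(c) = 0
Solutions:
 f(c) = C1


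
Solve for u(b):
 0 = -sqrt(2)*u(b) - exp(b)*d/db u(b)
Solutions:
 u(b) = C1*exp(sqrt(2)*exp(-b))


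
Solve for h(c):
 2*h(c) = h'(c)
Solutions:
 h(c) = C1*exp(2*c)


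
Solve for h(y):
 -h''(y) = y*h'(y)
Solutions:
 h(y) = C1 + C2*erf(sqrt(2)*y/2)


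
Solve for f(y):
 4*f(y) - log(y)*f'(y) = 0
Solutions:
 f(y) = C1*exp(4*li(y))


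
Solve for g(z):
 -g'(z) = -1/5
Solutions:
 g(z) = C1 + z/5


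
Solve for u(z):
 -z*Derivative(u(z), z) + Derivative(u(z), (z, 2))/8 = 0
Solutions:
 u(z) = C1 + C2*erfi(2*z)


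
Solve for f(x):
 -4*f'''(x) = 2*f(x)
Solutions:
 f(x) = C3*exp(-2^(2/3)*x/2) + (C1*sin(2^(2/3)*sqrt(3)*x/4) + C2*cos(2^(2/3)*sqrt(3)*x/4))*exp(2^(2/3)*x/4)


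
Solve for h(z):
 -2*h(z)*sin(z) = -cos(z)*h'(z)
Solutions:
 h(z) = C1/cos(z)^2


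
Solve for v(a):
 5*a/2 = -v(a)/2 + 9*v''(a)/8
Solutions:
 v(a) = C1*exp(-2*a/3) + C2*exp(2*a/3) - 5*a


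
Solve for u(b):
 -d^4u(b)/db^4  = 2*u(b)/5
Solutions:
 u(b) = (C1*sin(10^(3/4)*b/10) + C2*cos(10^(3/4)*b/10))*exp(-10^(3/4)*b/10) + (C3*sin(10^(3/4)*b/10) + C4*cos(10^(3/4)*b/10))*exp(10^(3/4)*b/10)


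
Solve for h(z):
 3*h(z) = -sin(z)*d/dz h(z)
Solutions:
 h(z) = C1*(cos(z) + 1)^(3/2)/(cos(z) - 1)^(3/2)


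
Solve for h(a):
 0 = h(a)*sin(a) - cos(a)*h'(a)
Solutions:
 h(a) = C1/cos(a)


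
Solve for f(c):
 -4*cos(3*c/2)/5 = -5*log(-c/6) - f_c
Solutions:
 f(c) = C1 - 5*c*log(-c) + 5*c + 5*c*log(6) + 8*sin(3*c/2)/15


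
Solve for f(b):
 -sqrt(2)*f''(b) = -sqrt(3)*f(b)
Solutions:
 f(b) = C1*exp(-2^(3/4)*3^(1/4)*b/2) + C2*exp(2^(3/4)*3^(1/4)*b/2)


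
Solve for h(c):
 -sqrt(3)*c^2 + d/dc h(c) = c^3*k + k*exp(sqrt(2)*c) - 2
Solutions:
 h(c) = C1 + c^4*k/4 + sqrt(3)*c^3/3 - 2*c + sqrt(2)*k*exp(sqrt(2)*c)/2


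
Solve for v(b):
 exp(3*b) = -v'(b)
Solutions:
 v(b) = C1 - exp(3*b)/3


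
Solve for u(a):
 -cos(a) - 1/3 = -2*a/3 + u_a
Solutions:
 u(a) = C1 + a^2/3 - a/3 - sin(a)


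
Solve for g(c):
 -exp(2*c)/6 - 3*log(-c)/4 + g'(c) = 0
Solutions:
 g(c) = C1 + 3*c*log(-c)/4 - 3*c/4 + exp(2*c)/12


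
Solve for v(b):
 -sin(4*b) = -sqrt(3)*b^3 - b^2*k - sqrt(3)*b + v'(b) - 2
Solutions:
 v(b) = C1 + sqrt(3)*b^4/4 + b^3*k/3 + sqrt(3)*b^2/2 + 2*b + cos(4*b)/4


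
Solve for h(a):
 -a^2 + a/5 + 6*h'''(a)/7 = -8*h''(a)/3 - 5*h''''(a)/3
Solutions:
 h(a) = C1 + C2*a + a^4/32 - 59*a^3/1120 - 5757*a^2/31360 + (C3*sin(sqrt(1879)*a/35) + C4*cos(sqrt(1879)*a/35))*exp(-9*a/35)


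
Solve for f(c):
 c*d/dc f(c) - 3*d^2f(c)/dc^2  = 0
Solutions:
 f(c) = C1 + C2*erfi(sqrt(6)*c/6)


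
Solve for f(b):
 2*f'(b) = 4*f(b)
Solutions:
 f(b) = C1*exp(2*b)


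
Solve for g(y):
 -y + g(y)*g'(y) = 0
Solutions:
 g(y) = -sqrt(C1 + y^2)
 g(y) = sqrt(C1 + y^2)


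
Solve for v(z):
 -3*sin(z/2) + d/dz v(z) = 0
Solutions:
 v(z) = C1 - 6*cos(z/2)


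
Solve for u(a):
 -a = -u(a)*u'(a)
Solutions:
 u(a) = -sqrt(C1 + a^2)
 u(a) = sqrt(C1 + a^2)


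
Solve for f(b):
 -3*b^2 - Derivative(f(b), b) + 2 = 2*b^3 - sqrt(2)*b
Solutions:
 f(b) = C1 - b^4/2 - b^3 + sqrt(2)*b^2/2 + 2*b


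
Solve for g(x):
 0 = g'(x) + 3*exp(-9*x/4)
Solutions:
 g(x) = C1 + 4*exp(-9*x/4)/3


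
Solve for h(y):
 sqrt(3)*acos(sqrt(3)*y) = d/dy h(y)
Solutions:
 h(y) = C1 + sqrt(3)*(y*acos(sqrt(3)*y) - sqrt(3)*sqrt(1 - 3*y^2)/3)


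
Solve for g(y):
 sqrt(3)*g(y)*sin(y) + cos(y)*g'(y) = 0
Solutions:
 g(y) = C1*cos(y)^(sqrt(3))


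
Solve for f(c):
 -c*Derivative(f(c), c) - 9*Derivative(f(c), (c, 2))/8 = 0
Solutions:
 f(c) = C1 + C2*erf(2*c/3)


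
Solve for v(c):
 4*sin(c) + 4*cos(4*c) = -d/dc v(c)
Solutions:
 v(c) = C1 - sin(4*c) + 4*cos(c)


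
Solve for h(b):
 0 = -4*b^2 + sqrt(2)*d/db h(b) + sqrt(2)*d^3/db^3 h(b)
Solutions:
 h(b) = C1 + C2*sin(b) + C3*cos(b) + 2*sqrt(2)*b^3/3 - 4*sqrt(2)*b


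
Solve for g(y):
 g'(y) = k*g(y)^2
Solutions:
 g(y) = -1/(C1 + k*y)


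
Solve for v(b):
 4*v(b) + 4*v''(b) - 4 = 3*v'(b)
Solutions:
 v(b) = (C1*sin(sqrt(55)*b/8) + C2*cos(sqrt(55)*b/8))*exp(3*b/8) + 1


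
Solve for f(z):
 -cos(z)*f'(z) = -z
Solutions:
 f(z) = C1 + Integral(z/cos(z), z)


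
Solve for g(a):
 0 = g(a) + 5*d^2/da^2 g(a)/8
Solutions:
 g(a) = C1*sin(2*sqrt(10)*a/5) + C2*cos(2*sqrt(10)*a/5)


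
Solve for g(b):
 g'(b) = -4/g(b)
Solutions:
 g(b) = -sqrt(C1 - 8*b)
 g(b) = sqrt(C1 - 8*b)


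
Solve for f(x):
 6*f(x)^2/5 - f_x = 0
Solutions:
 f(x) = -5/(C1 + 6*x)


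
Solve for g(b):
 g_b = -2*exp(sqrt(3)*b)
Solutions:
 g(b) = C1 - 2*sqrt(3)*exp(sqrt(3)*b)/3


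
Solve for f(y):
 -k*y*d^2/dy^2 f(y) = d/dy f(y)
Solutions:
 f(y) = C1 + y^(((re(k) - 1)*re(k) + im(k)^2)/(re(k)^2 + im(k)^2))*(C2*sin(log(y)*Abs(im(k))/(re(k)^2 + im(k)^2)) + C3*cos(log(y)*im(k)/(re(k)^2 + im(k)^2)))


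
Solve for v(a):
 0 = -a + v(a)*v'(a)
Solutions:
 v(a) = -sqrt(C1 + a^2)
 v(a) = sqrt(C1 + a^2)


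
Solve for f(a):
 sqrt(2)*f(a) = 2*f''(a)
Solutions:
 f(a) = C1*exp(-2^(3/4)*a/2) + C2*exp(2^(3/4)*a/2)


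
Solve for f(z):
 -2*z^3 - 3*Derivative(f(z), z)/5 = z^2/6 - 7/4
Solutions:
 f(z) = C1 - 5*z^4/6 - 5*z^3/54 + 35*z/12


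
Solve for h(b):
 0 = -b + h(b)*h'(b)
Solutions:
 h(b) = -sqrt(C1 + b^2)
 h(b) = sqrt(C1 + b^2)


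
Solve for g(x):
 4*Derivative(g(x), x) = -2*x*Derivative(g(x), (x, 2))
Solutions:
 g(x) = C1 + C2/x


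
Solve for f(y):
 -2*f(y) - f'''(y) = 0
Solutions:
 f(y) = C3*exp(-2^(1/3)*y) + (C1*sin(2^(1/3)*sqrt(3)*y/2) + C2*cos(2^(1/3)*sqrt(3)*y/2))*exp(2^(1/3)*y/2)


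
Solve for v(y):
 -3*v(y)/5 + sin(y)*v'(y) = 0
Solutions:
 v(y) = C1*(cos(y) - 1)^(3/10)/(cos(y) + 1)^(3/10)


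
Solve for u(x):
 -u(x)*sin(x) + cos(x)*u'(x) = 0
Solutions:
 u(x) = C1/cos(x)


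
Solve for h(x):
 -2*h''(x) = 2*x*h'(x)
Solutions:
 h(x) = C1 + C2*erf(sqrt(2)*x/2)


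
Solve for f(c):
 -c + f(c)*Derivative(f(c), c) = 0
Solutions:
 f(c) = -sqrt(C1 + c^2)
 f(c) = sqrt(C1 + c^2)


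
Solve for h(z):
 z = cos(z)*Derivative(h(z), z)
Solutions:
 h(z) = C1 + Integral(z/cos(z), z)


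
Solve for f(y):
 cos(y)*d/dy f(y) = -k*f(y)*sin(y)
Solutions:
 f(y) = C1*exp(k*log(cos(y)))


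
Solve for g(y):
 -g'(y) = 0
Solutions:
 g(y) = C1


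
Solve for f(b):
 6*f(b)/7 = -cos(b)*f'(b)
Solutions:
 f(b) = C1*(sin(b) - 1)^(3/7)/(sin(b) + 1)^(3/7)


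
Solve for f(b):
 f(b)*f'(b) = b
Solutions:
 f(b) = -sqrt(C1 + b^2)
 f(b) = sqrt(C1 + b^2)


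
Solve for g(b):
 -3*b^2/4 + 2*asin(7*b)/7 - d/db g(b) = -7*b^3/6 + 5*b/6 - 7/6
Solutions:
 g(b) = C1 + 7*b^4/24 - b^3/4 - 5*b^2/12 + 2*b*asin(7*b)/7 + 7*b/6 + 2*sqrt(1 - 49*b^2)/49


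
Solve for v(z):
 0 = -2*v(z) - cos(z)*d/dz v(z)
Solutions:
 v(z) = C1*(sin(z) - 1)/(sin(z) + 1)


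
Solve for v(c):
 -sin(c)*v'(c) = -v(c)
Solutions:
 v(c) = C1*sqrt(cos(c) - 1)/sqrt(cos(c) + 1)


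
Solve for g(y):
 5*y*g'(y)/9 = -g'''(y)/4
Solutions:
 g(y) = C1 + Integral(C2*airyai(-60^(1/3)*y/3) + C3*airybi(-60^(1/3)*y/3), y)


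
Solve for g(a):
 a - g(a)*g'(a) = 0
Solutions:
 g(a) = -sqrt(C1 + a^2)
 g(a) = sqrt(C1 + a^2)


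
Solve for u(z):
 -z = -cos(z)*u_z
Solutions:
 u(z) = C1 + Integral(z/cos(z), z)


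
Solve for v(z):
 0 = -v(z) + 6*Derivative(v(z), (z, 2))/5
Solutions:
 v(z) = C1*exp(-sqrt(30)*z/6) + C2*exp(sqrt(30)*z/6)


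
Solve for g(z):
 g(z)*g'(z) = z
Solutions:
 g(z) = -sqrt(C1 + z^2)
 g(z) = sqrt(C1 + z^2)


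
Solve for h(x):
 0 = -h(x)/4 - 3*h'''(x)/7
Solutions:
 h(x) = C3*exp(x*(-126^(1/3) + 3*14^(1/3)*3^(2/3))/24)*sin(14^(1/3)*3^(1/6)*x/4) + C4*exp(x*(-126^(1/3) + 3*14^(1/3)*3^(2/3))/24)*cos(14^(1/3)*3^(1/6)*x/4) + C5*exp(-x*(126^(1/3) + 3*14^(1/3)*3^(2/3))/24) + (C1*sin(14^(1/3)*3^(1/6)*x/4) + C2*cos(14^(1/3)*3^(1/6)*x/4))*exp(126^(1/3)*x/12)


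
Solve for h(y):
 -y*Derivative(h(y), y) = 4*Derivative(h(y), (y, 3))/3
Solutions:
 h(y) = C1 + Integral(C2*airyai(-6^(1/3)*y/2) + C3*airybi(-6^(1/3)*y/2), y)


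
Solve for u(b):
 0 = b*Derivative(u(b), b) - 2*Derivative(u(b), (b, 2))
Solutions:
 u(b) = C1 + C2*erfi(b/2)


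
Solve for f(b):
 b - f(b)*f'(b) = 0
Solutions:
 f(b) = -sqrt(C1 + b^2)
 f(b) = sqrt(C1 + b^2)


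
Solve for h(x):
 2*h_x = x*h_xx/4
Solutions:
 h(x) = C1 + C2*x^9


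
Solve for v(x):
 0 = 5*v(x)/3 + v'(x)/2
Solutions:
 v(x) = C1*exp(-10*x/3)


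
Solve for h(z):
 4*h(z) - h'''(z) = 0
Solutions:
 h(z) = C3*exp(2^(2/3)*z) + (C1*sin(2^(2/3)*sqrt(3)*z/2) + C2*cos(2^(2/3)*sqrt(3)*z/2))*exp(-2^(2/3)*z/2)


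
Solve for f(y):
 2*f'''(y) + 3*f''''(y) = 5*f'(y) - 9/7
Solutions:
 f(y) = C1 + C4*exp(y) + 9*y/35 + (C2*sin(sqrt(35)*y/6) + C3*cos(sqrt(35)*y/6))*exp(-5*y/6)


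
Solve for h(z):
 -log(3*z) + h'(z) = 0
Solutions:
 h(z) = C1 + z*log(z) - z + z*log(3)


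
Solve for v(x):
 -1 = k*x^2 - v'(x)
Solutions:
 v(x) = C1 + k*x^3/3 + x


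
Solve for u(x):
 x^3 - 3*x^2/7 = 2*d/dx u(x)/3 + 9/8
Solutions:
 u(x) = C1 + 3*x^4/8 - 3*x^3/14 - 27*x/16


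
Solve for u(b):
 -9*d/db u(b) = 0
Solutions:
 u(b) = C1


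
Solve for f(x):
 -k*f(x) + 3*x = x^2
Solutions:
 f(x) = x*(3 - x)/k


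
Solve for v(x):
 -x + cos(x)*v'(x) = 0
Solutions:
 v(x) = C1 + Integral(x/cos(x), x)


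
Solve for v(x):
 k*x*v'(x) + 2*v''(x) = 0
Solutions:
 v(x) = Piecewise((-sqrt(pi)*C1*erf(sqrt(k)*x/2)/sqrt(k) - C2, (k > 0) | (k < 0)), (-C1*x - C2, True))


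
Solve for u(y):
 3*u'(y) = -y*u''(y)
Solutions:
 u(y) = C1 + C2/y^2
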